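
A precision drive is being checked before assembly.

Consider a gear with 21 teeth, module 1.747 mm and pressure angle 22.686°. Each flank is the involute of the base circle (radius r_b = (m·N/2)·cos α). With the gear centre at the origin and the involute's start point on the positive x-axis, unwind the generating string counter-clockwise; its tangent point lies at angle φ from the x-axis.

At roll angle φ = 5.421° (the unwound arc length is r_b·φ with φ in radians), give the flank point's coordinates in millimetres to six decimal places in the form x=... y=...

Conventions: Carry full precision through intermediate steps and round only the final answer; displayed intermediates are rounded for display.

topology: single-mesh involute geometry — m = 1.747, N = 21
pitch radius r_p = m·N/2 = 1.747·21/2 = 18.343500
base radius r_b = r_p·cos α = 18.343500·cos 22.686° = 16.924307
roll angle φ = 5.421° = 0.09461430 rad
x = r_b·(cos φ + φ·sin φ) = 16.999889
y = r_b·(sin φ − φ·cos φ) = 0.004774

x=16.999889 y=0.004774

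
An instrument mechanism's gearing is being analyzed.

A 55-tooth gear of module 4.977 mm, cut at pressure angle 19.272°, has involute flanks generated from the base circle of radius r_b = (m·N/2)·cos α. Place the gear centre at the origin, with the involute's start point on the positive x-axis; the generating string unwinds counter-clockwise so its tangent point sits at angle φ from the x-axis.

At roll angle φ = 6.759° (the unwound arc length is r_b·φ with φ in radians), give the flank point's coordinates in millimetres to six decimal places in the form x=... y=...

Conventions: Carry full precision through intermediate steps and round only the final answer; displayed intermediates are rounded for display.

topology: single-mesh involute geometry — m = 4.977, N = 55
pitch radius r_p = m·N/2 = 4.977·55/2 = 136.867500
base radius r_b = r_p·cos α = 136.867500·cos 19.272° = 129.197768
roll angle φ = 6.759° = 0.11796680 rad
x = r_b·(cos φ + φ·sin φ) = 130.093612
y = r_b·(sin φ − φ·cos φ) = 0.070601

x=130.093612 y=0.070601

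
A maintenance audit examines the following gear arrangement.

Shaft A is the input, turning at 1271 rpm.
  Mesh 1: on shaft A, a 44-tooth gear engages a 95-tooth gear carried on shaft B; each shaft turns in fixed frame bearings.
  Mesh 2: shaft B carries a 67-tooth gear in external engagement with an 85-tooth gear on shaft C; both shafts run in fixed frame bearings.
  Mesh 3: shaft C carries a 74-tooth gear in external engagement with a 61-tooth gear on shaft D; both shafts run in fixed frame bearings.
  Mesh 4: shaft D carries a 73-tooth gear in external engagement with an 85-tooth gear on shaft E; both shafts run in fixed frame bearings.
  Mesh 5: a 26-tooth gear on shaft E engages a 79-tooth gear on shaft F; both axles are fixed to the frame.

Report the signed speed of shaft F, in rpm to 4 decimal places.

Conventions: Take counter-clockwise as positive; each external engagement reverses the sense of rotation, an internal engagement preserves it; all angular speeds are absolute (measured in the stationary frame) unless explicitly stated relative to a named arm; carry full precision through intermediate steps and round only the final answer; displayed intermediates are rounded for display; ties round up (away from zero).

-159.1045 rpm

recognized (6 fixed axles, 5 meshes): fixed-axis compound train
mesh 1 [44T→95T]: ω = 1271.0000×44/95 = 588.6737 rpm, sense flips to −
mesh 2 [67T→85T]: ω = 588.6737×67/85 = 464.0134 rpm, sense flips to +
mesh 3 [74T→61T]: ω = 464.0134×74/61 = 562.9015 rpm, sense flips to −
mesh 4 [73T→85T]: ω = 562.9015×73/85 = 483.4330 rpm, sense flips to +
mesh 5 [26T→79T]: ω = 483.4330×26/79 = 159.1045 rpm, sense flips to −
signed output speed = -159.1045 rpm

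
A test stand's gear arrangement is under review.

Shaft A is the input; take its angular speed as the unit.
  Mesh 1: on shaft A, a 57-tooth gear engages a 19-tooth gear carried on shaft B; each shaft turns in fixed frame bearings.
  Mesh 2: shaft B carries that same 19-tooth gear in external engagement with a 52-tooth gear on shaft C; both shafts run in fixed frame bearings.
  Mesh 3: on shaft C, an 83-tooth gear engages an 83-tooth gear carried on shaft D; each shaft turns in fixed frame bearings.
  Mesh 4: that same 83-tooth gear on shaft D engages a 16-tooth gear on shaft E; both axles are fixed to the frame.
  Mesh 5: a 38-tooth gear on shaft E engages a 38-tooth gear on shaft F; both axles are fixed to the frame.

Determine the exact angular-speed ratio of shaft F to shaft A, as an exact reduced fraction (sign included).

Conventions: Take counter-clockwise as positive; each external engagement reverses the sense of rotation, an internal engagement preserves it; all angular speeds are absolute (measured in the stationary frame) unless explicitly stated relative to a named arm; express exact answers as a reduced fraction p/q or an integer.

class = fixed-axis compound train [5 meshes; 5 ratios multiply, 5 sense flips]
mesh 1 [57T→19T]: running ratio 3, sense −
mesh 2 [19T→52T]: running ratio 57/52, sense +
mesh 3 [83T→83T]: running ratio 57/52, sense −
mesh 4 [83T→16T]: running ratio 4731/832, sense +
mesh 5 [38T→38T]: running ratio 4731/832, sense −
ω_out/ω_in = -4731/832

-4731/832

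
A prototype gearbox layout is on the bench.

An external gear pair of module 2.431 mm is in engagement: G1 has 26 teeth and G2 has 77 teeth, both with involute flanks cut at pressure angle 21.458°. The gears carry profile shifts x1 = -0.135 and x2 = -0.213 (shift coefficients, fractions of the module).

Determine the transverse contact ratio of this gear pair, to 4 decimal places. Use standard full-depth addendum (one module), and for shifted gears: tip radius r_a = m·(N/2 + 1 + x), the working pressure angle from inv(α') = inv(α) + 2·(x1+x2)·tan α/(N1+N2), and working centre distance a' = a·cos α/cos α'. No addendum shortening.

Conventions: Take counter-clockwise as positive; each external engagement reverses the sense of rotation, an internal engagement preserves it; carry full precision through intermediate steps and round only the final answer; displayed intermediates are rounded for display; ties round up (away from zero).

class = single-mesh tooth geometry [involute pair 26T × 77T, m = 2.431]
base radii: r_b1 = 29.412469, r_b2 = 87.106158
tip radii: r_a1 = 33.705815, r_a2 = 95.506697
inv(α') = inv(21.458°) + 2·(-0.135-0.213)·tan α/(26+77) = 0.01589514  ⇒  α' = 20.41889°
a' = a·cos α / cos α' = 125.1965·cos 21.458°/cos 20.41889° = 124.330696
action lengths: √(r_a1²−r_b1²) = 16.461732, √(r_a2²−r_b2²) = 39.166904
base pitch p_b = π·m·cos α = 7.107846
CR = (16.461732 + 39.166904 − 124.330696·sin 20.41889°)/7.107846 = 1.723731
contact ratio ≈ 1.7237

1.7237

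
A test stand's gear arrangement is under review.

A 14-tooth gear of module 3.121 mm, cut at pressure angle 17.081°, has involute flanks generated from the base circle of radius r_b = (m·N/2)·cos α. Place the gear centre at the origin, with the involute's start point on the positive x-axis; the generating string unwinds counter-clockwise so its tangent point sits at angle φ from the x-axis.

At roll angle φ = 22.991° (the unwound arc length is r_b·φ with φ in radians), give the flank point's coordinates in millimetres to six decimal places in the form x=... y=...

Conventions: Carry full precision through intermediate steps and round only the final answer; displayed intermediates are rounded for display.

x=22.497545 y=0.442563

class = single-mesh tooth geometry [base-circle involute, m = 3.121, 14T]
pitch radius r_p = m·N/2 = 3.121·14/2 = 21.847000
base radius r_b = r_p·cos α = 21.847000·cos 17.081° = 20.883339
roll angle φ = 22.991° = 0.40126865 rad
x = r_b·(cos φ + φ·sin φ) = 22.497545
y = r_b·(sin φ − φ·cos φ) = 0.442563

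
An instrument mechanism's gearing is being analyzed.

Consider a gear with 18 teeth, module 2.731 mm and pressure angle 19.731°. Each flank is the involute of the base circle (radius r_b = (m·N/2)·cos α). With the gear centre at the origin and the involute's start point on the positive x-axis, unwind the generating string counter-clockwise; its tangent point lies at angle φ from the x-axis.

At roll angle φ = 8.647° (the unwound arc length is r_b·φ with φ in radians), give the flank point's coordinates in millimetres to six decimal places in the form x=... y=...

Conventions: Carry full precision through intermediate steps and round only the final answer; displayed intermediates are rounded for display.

x=23.397897 y=0.026449

class = single-mesh tooth geometry [base-circle involute, m = 2.731, 18T]
pitch radius r_p = m·N/2 = 2.731·18/2 = 24.579000
base radius r_b = r_p·cos α = 24.579000·cos 19.731° = 23.135918
roll angle φ = 8.647° = 0.15091862 rad
x = r_b·(cos φ + φ·sin φ) = 23.397897
y = r_b·(sin φ − φ·cos φ) = 0.026449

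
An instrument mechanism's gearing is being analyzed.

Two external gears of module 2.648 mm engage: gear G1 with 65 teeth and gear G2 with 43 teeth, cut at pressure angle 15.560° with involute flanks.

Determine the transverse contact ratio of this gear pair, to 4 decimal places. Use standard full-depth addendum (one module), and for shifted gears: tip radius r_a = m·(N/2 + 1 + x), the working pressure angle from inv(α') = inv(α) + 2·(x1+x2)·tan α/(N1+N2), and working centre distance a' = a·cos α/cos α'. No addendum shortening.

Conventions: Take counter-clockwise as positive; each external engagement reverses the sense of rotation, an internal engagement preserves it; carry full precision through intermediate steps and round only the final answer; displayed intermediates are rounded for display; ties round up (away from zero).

class = single-mesh tooth geometry [involute pair 65T × 43T, m = 2.648]
base radii: r_b1 = 82.905907, r_b2 = 54.845446
tip radii: r_a1 = 88.708000, r_a2 = 59.580000
no profile shift: α' = α, a' = a
action lengths: √(r_a1²−r_b1²) = 31.555028, √(r_a2²−r_b2²) = 23.275597
base pitch p_b = π·m·cos α = 8.014049
CR = (31.555028 + 23.275597 − 142.992000·sin 15.56000°)/8.014049 = 2.055565
contact ratio ≈ 2.0556

2.0556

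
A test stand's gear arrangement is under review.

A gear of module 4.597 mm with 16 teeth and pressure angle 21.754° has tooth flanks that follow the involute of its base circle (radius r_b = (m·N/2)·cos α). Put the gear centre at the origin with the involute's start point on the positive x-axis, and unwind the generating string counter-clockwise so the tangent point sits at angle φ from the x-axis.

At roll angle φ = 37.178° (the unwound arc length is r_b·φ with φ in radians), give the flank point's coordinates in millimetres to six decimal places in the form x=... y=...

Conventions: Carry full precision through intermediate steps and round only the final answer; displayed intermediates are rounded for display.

x=40.608339 y=2.981611

recognized (one wheel, involute flank): single-mesh tooth geometry, m = 4.597, N = 16
pitch radius r_p = m·N/2 = 4.597·16/2 = 36.776000
base radius r_b = r_p·cos α = 36.776000·cos 21.754° = 34.156949
roll angle φ = 37.178° = 0.64887851 rad
x = r_b·(cos φ + φ·sin φ) = 40.608339
y = r_b·(sin φ − φ·cos φ) = 2.981611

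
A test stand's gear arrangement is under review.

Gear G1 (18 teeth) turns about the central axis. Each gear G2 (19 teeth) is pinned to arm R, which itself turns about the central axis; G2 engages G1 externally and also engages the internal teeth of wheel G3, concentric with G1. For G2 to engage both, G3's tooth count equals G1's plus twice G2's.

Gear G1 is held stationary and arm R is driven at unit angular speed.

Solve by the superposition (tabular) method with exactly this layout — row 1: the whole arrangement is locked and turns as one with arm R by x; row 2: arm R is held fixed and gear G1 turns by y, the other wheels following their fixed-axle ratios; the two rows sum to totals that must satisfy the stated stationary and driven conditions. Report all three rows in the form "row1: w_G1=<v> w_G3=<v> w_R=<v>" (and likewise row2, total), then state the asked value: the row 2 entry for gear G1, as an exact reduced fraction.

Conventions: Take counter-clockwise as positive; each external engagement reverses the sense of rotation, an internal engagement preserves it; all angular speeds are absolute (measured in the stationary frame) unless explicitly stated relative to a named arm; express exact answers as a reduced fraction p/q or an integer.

row1: w_G1=1 w_G3=1 w_R=1
row2: w_G1=-1 w_G3=9/28 w_R=0
total: w_G1=0 w_G3=37/28 w_R=1
asked value: -1

recognized (axles ride arm R): planetary set, 18/19/56 teeth
row 1 (train locked, turned with arm): all members turn x
row 2 (arm held, sun turns y): ω_ring = −(18/56)·y, ω_arm = 0
boundary: total ω_sun = x + y = 0 and total ω_arm = x = 1  ⇒  y = -1, x = 1
row 2 ring = −(18/56)·(-1) = 9/28
totals (row 1 + row 2): sun 1 + (-1) = 0, ring 1 + 9/28 = 37/28, arm 1 + 0 = 1
asked cell (row2, sun) = -1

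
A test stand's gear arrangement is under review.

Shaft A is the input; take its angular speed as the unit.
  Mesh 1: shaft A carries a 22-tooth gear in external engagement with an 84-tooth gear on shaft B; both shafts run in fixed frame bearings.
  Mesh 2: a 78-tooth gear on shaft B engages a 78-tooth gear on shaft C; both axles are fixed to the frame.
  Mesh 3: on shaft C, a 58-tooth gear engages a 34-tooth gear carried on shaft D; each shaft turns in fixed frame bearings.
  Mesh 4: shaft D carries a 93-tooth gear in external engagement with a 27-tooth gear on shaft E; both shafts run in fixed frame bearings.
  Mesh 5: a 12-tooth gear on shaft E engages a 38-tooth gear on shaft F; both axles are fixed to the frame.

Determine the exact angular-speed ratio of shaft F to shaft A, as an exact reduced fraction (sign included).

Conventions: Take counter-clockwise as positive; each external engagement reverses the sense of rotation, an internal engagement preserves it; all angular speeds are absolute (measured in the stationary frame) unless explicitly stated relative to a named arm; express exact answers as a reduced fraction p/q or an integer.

-9889/20349

class = fixed-axis compound train [5 meshes; 5 ratios multiply, 5 sense flips]
mesh 1 [22T→84T]: running ratio 11/42, sense −
mesh 2 [78T→78T]: running ratio 11/42, sense +
mesh 3 [58T→34T]: running ratio 319/714, sense −
mesh 4 [93T→27T]: running ratio 9889/6426, sense +
mesh 5 [12T→38T]: running ratio 9889/20349, sense −
ω_out/ω_in = -9889/20349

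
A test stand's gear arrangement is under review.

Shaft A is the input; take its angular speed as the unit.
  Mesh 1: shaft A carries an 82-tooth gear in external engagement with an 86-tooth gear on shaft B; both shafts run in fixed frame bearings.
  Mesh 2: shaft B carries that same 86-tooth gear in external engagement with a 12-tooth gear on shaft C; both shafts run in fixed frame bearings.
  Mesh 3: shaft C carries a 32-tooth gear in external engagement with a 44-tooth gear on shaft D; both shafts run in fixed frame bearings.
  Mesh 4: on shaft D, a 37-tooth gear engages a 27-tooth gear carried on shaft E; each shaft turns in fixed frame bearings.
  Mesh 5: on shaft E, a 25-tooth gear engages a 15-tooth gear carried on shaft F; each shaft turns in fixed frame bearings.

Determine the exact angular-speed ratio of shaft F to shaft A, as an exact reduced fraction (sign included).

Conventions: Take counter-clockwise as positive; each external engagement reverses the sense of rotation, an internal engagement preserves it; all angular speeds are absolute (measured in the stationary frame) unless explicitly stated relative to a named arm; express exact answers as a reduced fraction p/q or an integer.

class = fixed-axis compound train [5 meshes; 5 ratios multiply, 5 sense flips]
mesh 1 [82T→86T]: running ratio 41/43, sense −
mesh 2 [86T→12T]: running ratio 41/6, sense +
mesh 3 [32T→44T]: running ratio 164/33, sense −
mesh 4 [37T→27T]: running ratio 6068/891, sense +
mesh 5 [25T→15T]: running ratio 30340/2673, sense −
ω_out/ω_in = -30340/2673

-30340/2673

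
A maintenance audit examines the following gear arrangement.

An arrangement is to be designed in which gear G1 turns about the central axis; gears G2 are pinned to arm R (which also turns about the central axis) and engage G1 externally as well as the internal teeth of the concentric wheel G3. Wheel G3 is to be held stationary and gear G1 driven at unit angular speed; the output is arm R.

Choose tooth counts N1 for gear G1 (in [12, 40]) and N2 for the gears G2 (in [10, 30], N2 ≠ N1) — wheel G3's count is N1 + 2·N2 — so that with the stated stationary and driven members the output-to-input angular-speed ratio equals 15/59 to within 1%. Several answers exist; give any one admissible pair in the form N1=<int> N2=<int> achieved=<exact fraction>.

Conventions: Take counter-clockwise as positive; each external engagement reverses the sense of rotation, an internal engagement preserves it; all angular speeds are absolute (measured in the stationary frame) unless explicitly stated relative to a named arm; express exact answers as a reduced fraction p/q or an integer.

class = planetary set [ratio 15/59 wanted; Willis about the carrier]
Willis with ω_ring = 0: ω_arm/ω_sun = N1/(N1+N3); set equal to 15/59  ⇒  N3/N1 = 1/(15/59) − 1 = 44/15
N3 = N1 + 2·N2  ⇒  N2/N1 = (N3/N1 − 1)/2 = (44/15 − 1)/2 = 29/30
smallest multiple with N1 ≥ 12 and N2 ≥ 10: k = 1  ⇒  N1 = 1·30 = 30, N2 = 1·29 = 29 (N1 ≤ 40, N2 ≤ 30, N2 ≠ N1 ✓), N3 = 30 + 2·29 = 88
check: N1/(N1+N3) with N1 = 30, N3 = 88 gives 15/59; |achieved − target| = 0 ≤ 3/1180 ✓

N1=30 N2=29 achieved=15/59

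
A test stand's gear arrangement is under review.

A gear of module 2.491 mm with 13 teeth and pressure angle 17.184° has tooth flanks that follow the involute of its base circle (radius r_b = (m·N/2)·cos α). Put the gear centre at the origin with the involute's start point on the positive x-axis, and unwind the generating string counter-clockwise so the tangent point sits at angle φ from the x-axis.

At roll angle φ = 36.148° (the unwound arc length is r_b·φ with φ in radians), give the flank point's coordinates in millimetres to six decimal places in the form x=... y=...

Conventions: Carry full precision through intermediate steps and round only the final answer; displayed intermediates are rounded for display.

x=18.247650 y=1.244034

single-mesh involute tooth geometry (13T wheel at module 2.491)
pitch radius r_p = m·N/2 = 2.491·13/2 = 16.191500
base radius r_b = r_p·cos α = 16.191500·cos 17.184° = 15.468726
roll angle φ = 36.148° = 0.63090162 rad
x = r_b·(cos φ + φ·sin φ) = 18.247650
y = r_b·(sin φ − φ·cos φ) = 1.244034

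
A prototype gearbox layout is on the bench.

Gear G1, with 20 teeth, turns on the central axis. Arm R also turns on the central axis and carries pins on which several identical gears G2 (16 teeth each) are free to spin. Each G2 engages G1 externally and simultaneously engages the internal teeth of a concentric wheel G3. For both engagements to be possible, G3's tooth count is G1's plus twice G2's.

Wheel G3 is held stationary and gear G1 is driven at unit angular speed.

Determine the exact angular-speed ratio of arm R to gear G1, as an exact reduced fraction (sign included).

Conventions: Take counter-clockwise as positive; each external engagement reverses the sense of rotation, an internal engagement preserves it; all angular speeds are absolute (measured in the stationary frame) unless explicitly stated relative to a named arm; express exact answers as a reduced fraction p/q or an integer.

planetary set (20T centre, 16T on arm, 52T internal) — Willis relation
ring teeth: 20 + 2·16 = 52
20(ω_sun−ω_arm) = −52(ω_ring−ω_arm),  ω_ring = 0, ω_sun = 1
20(1−ω_arm) = −52(0−ω_arm)  ⇒  72·ω_arm = 20  ⇒  ω_arm = 5/18
ω_out/ω_in = 5/18

5/18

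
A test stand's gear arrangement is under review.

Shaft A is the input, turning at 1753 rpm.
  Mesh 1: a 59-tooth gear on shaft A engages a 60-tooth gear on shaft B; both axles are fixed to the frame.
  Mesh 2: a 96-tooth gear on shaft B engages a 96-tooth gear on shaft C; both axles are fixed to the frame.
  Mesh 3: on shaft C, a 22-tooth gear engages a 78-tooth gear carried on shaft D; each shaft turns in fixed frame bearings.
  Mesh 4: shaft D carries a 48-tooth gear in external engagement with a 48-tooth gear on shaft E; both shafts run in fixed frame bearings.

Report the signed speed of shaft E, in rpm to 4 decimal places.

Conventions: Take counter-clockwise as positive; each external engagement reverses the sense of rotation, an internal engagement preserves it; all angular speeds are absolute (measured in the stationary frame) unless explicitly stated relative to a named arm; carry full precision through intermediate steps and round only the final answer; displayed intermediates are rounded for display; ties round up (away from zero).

class = fixed-axis compound train [4 meshes; 4 ratios multiply, 4 sense flips]
mesh 1 [59T→60T]: ω = 1753.0000×59/60 = 1723.7833 rpm, sense flips to −
mesh 2 [96T→96T]: ω = 1723.7833×96/96 = 1723.7833 rpm, sense flips to +
mesh 3 [22T→78T]: ω = 1723.7833×22/78 = 486.1953 rpm, sense flips to −
mesh 4 [48T→48T]: ω = 486.1953×48/48 = 486.1953 rpm, sense flips to +
signed output speed = +486.1953 rpm

+486.1953 rpm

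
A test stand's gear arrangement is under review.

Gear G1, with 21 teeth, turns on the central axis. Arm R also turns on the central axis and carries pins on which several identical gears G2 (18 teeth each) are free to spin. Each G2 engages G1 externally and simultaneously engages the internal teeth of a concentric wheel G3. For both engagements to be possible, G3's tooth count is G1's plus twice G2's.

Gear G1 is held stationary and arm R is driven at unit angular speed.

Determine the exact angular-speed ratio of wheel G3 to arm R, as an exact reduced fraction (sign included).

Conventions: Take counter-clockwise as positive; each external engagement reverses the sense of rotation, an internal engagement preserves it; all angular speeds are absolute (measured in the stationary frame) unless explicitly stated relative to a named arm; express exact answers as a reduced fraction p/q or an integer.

recognized (axles ride arm R): planetary set, 21/18/57 teeth
ring teeth: 21 + 2·18 = 57
21(ω_sun−ω_arm) = −57(ω_ring−ω_arm),  ω_sun = 0, ω_arm = 1
ω_ring = 1 − (21/57)(0−1) = 26/19
ω_out/ω_in = 26/19

26/19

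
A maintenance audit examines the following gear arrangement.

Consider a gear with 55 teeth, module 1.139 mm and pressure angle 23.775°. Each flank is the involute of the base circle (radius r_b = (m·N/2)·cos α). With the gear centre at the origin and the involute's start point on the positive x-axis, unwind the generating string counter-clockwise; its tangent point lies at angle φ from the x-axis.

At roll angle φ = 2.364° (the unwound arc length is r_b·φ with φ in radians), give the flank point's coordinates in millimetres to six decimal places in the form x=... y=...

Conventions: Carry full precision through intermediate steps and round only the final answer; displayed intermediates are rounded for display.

x=28.688725 y=0.000671

topology: single-mesh involute geometry — m = 1.139, N = 55
pitch radius r_p = m·N/2 = 1.139·55/2 = 31.322500
base radius r_b = r_p·cos α = 31.322500·cos 23.775° = 28.664337
roll angle φ = 2.364° = 0.04125958 rad
x = r_b·(cos φ + φ·sin φ) = 28.688725
y = r_b·(sin φ − φ·cos φ) = 0.000671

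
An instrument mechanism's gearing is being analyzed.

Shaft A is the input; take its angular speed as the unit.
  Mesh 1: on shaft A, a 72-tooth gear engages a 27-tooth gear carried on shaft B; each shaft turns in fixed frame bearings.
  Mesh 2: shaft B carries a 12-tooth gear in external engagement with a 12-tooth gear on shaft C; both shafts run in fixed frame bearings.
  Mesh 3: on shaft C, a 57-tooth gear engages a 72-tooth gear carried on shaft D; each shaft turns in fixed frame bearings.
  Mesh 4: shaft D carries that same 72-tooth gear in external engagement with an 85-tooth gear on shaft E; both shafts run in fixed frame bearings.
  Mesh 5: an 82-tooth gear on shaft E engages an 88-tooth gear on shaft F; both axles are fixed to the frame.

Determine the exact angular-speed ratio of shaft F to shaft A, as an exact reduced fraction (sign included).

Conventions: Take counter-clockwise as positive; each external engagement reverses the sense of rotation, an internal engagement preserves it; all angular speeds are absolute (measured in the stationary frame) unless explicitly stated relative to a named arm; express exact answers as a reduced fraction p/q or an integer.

-1558/935

class = fixed-axis compound train [5 meshes; 5 ratios multiply, 5 sense flips]
mesh 1 [72T→27T]: running ratio 8/3, sense −
mesh 2 [12T→12T]: running ratio 8/3, sense +
mesh 3 [57T→72T]: running ratio 19/9, sense −
mesh 4 [72T→85T]: running ratio 152/85, sense +
mesh 5 [82T→88T]: running ratio 1558/935, sense −
ω_out/ω_in = -1558/935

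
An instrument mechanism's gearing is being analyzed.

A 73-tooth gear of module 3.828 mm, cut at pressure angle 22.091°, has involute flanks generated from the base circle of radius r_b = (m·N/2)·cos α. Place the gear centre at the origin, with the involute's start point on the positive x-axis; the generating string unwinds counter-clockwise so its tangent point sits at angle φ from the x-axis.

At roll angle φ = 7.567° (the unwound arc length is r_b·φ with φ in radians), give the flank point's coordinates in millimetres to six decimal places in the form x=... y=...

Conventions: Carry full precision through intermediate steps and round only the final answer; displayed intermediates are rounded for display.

single-mesh involute tooth geometry (73T wheel at module 3.828)
pitch radius r_p = m·N/2 = 3.828·73/2 = 139.722000
base radius r_b = r_p·cos α = 139.722000·cos 22.091° = 129.464689
roll angle φ = 7.567° = 0.13206906 rad
x = r_b·(cos φ + φ·sin φ) = 130.588847
y = r_b·(sin φ − φ·cos φ) = 0.099237

x=130.588847 y=0.099237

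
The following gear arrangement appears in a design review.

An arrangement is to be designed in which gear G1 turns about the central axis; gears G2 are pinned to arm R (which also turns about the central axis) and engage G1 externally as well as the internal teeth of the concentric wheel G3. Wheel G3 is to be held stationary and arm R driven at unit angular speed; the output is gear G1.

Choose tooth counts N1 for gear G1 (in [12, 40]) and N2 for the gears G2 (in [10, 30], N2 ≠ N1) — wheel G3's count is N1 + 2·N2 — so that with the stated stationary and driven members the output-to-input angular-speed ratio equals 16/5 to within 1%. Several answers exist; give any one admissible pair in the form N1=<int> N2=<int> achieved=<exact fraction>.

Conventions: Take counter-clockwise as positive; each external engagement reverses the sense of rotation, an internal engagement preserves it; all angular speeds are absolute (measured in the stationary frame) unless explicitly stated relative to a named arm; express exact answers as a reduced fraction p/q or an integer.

N1=20 N2=12 achieved=16/5

design class (target 16/5): planetary set
Willis with ω_ring = 0: ω_sun/ω_arm = (N1+N3)/N1; set equal to 16/5  ⇒  N3/N1 = 16/5 − 1 = 11/5
N3 = N1 + 2·N2  ⇒  N2/N1 = (N3/N1 − 1)/2 = (11/5 − 1)/2 = 3/5
smallest multiple with N1 ≥ 12 and N2 ≥ 10: k = 4  ⇒  N1 = 4·5 = 20, N2 = 4·3 = 12 (N1 ≤ 40, N2 ≤ 30, N2 ≠ N1 ✓), N3 = 20 + 2·12 = 44
check: (N1+N3)/N1 with N1 = 20, N3 = 44 gives 16/5; |achieved − target| = 0 ≤ 4/125 ✓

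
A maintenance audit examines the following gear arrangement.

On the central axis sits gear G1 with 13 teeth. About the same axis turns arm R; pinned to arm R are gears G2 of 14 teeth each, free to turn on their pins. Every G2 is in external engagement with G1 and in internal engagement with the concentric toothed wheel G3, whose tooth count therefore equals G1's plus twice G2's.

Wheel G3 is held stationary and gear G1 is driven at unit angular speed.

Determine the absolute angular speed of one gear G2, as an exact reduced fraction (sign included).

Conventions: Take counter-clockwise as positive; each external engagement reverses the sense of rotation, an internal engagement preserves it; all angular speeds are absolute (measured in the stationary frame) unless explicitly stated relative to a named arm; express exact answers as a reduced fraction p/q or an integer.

-13/28

topology: planetary set — G1 13T / G2 14T / G3 41T, arm = carrier (Willis)
ring teeth: 13 + 2·14 = 41
13(ω_sun−ω_arm) = −41(ω_ring−ω_arm),  ω_ring = 0, ω_sun = 1
13(1−ω_arm) = −41(0−ω_arm)  ⇒  54·ω_arm = 13  ⇒  ω_arm = 13/54
sun–planet mesh: 13·(1−13/54) = −14·(ω_p−ω_arm)  ⇒  ω_p−ω_arm = -533/756
ω_p = 13/54 − 533/756 = -13/28
exact speed ratio = -13/28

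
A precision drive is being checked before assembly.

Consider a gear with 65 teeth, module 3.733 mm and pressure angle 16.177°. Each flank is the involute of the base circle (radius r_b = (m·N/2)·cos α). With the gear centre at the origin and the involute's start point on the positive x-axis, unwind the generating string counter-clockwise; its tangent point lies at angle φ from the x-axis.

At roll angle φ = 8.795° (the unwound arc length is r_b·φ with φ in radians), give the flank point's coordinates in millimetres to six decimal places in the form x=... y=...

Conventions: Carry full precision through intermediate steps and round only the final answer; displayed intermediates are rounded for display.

x=117.883486 y=0.140149

topology: single-mesh involute geometry — m = 3.733, N = 65
pitch radius r_p = m·N/2 = 3.733·65/2 = 121.322500
base radius r_b = r_p·cos α = 121.322500·cos 16.177° = 116.518809
roll angle φ = 8.795° = 0.15350171 rad
x = r_b·(cos φ + φ·sin φ) = 117.883486
y = r_b·(sin φ − φ·cos φ) = 0.140149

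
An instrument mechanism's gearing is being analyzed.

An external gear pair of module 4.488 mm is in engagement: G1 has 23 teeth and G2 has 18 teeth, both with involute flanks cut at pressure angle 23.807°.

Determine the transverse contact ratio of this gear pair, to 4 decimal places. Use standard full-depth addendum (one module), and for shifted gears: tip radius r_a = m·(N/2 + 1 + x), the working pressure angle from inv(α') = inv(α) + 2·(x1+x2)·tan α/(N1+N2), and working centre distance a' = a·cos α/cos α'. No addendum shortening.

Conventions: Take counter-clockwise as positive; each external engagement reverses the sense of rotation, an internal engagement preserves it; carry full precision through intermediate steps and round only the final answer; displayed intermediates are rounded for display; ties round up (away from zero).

1.4433

single-mesh involute tooth geometry (23T engaging 18T at module 4.488)
base radii: r_b1 = 47.220353, r_b2 = 36.955059
tip radii: r_a1 = 56.100000, r_a2 = 44.880000
no profile shift: α' = α, a' = a
action lengths: √(r_a1²−r_b1²) = 30.289408, √(r_a2²−r_b2²) = 25.466409
base pitch p_b = π·m·cos α = 12.899749
CR = (30.289408 + 25.466409 − 92.004000·sin 23.80700°)/12.899749 = 1.443265
contact ratio ≈ 1.4433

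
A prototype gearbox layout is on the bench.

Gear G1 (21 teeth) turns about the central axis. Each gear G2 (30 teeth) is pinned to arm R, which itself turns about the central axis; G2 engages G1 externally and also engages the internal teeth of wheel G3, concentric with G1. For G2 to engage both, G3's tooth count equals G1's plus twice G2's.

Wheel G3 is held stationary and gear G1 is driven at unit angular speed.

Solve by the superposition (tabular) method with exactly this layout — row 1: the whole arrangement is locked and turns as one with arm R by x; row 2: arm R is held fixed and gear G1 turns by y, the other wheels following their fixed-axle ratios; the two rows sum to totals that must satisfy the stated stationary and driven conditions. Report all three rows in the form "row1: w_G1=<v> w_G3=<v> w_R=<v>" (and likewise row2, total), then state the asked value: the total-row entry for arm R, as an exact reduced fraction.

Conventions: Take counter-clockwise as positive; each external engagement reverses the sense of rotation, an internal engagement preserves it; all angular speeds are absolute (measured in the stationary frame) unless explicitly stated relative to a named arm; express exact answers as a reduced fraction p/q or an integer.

row1: w_G1=7/34 w_G3=7/34 w_R=7/34
row2: w_G1=27/34 w_G3=-7/34 w_R=0
total: w_G1=1 w_G3=0 w_R=7/34
asked value: 7/34

topology: planetary set — G1 21T / G2 30T / G3 81T, arm = carrier (Willis)
row 1 (train locked, turned with arm): all members turn x
row 2 — arm fixed, fixed-axis ratios: sun y, ring −(21/81)·y, arm 0
boundary: total ω_ring = x − (21/81)·y = 0 and total ω_sun = x + y = 1  ⇒  y = 27/34, x = 7/34
row 2 ring = −(21/81)·27/34 = -7/34
totals (row 1 + row 2): sun 7/34 + 27/34 = 1, ring 7/34 + (-7/34) = 0, arm 7/34 + 0 = 7/34
asked cell (total, arm) = 7/34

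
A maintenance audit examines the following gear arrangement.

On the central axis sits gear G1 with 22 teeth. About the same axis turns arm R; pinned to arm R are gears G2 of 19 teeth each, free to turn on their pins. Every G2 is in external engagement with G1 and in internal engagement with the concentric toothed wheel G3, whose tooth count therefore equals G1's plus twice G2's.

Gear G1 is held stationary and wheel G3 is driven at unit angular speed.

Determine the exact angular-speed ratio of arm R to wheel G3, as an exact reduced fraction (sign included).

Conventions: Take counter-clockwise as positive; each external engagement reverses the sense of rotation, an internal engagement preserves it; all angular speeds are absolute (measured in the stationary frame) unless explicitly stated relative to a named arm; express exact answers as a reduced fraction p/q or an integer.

30/41

topology: planetary set — G1 22T / G2 19T / G3 60T, arm = carrier (Willis)
ring teeth: 22 + 2·19 = 60
22(ω_sun−ω_arm) = −60(ω_ring−ω_arm),  ω_sun = 0, ω_ring = 1
22(0−ω_arm) = −60(1−ω_arm)  ⇒  82·ω_arm = 60  ⇒  ω_arm = 30/41
ω_out/ω_in = 30/41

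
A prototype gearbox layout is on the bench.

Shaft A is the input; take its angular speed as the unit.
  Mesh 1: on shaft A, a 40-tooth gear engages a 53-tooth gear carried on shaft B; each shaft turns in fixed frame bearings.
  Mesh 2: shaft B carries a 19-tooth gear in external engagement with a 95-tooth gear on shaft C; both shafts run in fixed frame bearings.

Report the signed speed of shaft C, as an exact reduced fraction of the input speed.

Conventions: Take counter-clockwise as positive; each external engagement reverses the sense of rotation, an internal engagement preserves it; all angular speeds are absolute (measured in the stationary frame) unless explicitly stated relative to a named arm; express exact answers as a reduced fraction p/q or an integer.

8/53

2-mesh fixed-axis compound train (all bearings frame-fixed)
mesh 1 [40T→53T]: |ω|/ω_in = 1×40/53 = 40/53, sense flips to −
mesh 2 [19T→95T]: |ω|/ω_in = (40/53)×19/95 = 8/53, sense flips to +
signed output speed (× input speed) = 8/53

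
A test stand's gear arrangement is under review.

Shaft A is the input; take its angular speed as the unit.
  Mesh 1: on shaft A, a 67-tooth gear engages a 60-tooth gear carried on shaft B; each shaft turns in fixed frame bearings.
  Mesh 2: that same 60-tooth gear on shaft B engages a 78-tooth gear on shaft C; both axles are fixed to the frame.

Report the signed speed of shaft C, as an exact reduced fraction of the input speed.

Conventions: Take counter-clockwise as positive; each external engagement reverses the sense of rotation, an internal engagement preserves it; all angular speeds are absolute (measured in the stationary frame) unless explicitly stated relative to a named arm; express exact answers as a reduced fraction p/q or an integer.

67/78

2-mesh fixed-axis compound train (all bearings frame-fixed)
mesh 1 [67T→60T]: |ω|/ω_in = 1×67/60 = 67/60, sense flips to −
mesh 2 [60T→78T]: |ω|/ω_in = (67/60)×60/78 = 67/78, sense flips to +
signed output speed (× input speed) = 67/78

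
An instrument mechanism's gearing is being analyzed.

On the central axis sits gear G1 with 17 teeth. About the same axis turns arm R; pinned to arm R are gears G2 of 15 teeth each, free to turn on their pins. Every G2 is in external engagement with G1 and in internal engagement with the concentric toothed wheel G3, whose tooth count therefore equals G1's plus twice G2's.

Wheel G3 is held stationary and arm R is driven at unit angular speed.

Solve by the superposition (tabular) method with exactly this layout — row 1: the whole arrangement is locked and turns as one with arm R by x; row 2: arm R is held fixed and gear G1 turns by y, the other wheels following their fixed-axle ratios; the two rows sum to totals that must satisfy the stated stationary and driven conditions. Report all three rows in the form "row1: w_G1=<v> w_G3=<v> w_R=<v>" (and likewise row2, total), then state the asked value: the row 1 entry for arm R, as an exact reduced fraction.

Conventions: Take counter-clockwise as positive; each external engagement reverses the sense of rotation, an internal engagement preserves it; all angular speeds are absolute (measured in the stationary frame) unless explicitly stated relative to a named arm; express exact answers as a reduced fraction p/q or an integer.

recognized (axles ride arm R): planetary set, 17/15/47 teeth
row 1 (train locked, turned with arm): all members turn x
row 2: sun turns y, ring = −(17/47)·y, arm 0
boundary: total ω_ring = x − (17/47)·y = 0 and total ω_arm = x = 1  ⇒  y = 47/17, x = 1
row 2 ring = −(17/47)·47/17 = -1
totals (row 1 + row 2): sun 1 + 47/17 = 64/17, ring 1 + (-1) = 0, arm 1 + 0 = 1
asked cell (row1, arm) = 1

row1: w_G1=1 w_G3=1 w_R=1
row2: w_G1=47/17 w_G3=-1 w_R=0
total: w_G1=64/17 w_G3=0 w_R=1
asked value: 1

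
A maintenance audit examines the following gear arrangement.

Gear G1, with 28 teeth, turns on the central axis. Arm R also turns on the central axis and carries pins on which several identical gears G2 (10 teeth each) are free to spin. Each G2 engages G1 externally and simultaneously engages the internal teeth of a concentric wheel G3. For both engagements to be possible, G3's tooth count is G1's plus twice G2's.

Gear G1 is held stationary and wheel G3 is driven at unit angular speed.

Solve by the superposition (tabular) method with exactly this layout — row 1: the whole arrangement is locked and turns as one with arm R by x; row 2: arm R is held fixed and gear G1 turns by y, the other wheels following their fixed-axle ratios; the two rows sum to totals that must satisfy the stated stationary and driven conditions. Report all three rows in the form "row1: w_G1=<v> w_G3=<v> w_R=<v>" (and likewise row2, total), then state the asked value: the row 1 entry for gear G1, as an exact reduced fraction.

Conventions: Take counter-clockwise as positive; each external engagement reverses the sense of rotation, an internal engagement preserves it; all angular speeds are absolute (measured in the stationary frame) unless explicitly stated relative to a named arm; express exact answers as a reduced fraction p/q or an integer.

row1: w_G1=12/19 w_G3=12/19 w_R=12/19
row2: w_G1=-12/19 w_G3=7/19 w_R=0
total: w_G1=0 w_G3=1 w_R=12/19
asked value: 12/19

topology: planetary set — G1 28T / G2 10T / G3 48T, arm = carrier (Willis)
row 1 (train locked, turned with arm): all members turn x
row 2 (arm held, sun turns y): ω_ring = −(28/48)·y, ω_arm = 0
boundary: total ω_sun = x + y = 0 and total ω_ring = x − (28/48)·y = 1  ⇒  y = -12/19, x = 12/19
row 2 ring = −(28/48)·(-12/19) = 7/19
totals (row 1 + row 2): sun 12/19 + (-12/19) = 0, ring 12/19 + 7/19 = 1, arm 12/19 + 0 = 12/19
asked cell (row1, sun) = 12/19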